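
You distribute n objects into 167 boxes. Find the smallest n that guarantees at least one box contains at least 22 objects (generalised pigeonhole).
n = (22 − 1)·167 + 1 = 3508

By the generalised pigeonhole principle, to guarantee some box contains ≥ r objects we need more than (r − 1) · k objects total. Threshold: n = (r − 1) · k + 1. With r = 22 and k = 167: n = 21 · 167 + 1 = 3507 + 1 = 3508. For n = 3507 = 21 · 167, we can put exactly 21 objects in every box, avoiding 22 in any single one — so 3508 is tight.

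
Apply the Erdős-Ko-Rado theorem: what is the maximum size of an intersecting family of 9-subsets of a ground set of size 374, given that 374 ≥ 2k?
max |F| = C(373, 8) = 8616446909018334

Erdős-Ko-Rado (1961): when n ≥ 2k, max |F| = C(n−1, k−1). The bound is attained by the star {A : i ∈ A} for any fixed i ∈ [n]. Here C(374−1, 9−1) = C(373, 8) = 8616446909018334.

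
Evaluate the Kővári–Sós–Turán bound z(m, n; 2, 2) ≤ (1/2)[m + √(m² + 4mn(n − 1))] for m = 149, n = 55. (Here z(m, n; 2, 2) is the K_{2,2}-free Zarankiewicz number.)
z(149, 55; 2, 2) ≤ (1/2)[149 + √(149² + 4·149·55·54)] = (1/2)[149 + √1792321] = 743.888

Kővári–Sós–Turán: let r_1, ..., r_149 be the row sums and z = Σ r_i the total number of 1s. Each pair of columns can share at most one row with both entries 1 (else a 2×2 all-ones block appears), so Σ_i C(r_i, 2) ≤ C(55, 2) = 1485. By convexity Σ_i C(r_i, 2) ≥ 149·C(z/149, 2) = z(z − 149)/(2·149), giving z² − 149z − 149·55·54 ≤ 0 and hence z ≤ (1/2)[149 + √(22201 + 4·442530)] = (1/2)[149 + √1792321] ≈ (1/2)(149 + 1338.7759) = 743.888.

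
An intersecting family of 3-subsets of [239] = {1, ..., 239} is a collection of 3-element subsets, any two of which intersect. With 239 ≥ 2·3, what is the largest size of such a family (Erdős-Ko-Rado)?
max |F| = C(238, 2) = 28203

The Erdős-Ko-Rado theorem states: for n ≥ 2k, an intersecting family of k-subsets of an n-element set has size at most C(n − 1, k − 1), with equality for 'star' families {A ⊆ [n] : |A| = k, i ∈ A} (fix an element i). For n = 239, k = 3: C(238, 2) = 28203.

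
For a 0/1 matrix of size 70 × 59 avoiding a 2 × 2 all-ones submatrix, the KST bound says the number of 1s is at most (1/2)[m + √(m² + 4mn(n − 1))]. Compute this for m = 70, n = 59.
z(70, 59; 2, 2) ≤ (1/2)[70 + √(70² + 4·70·59·58)] = (1/2)[70 + √963060] = 525.6781

Kővári–Sós–Turán: let r_1, ..., r_70 be the row sums and z = Σ r_i the total number of 1s. Each pair of columns can share at most one row with both entries 1 (else a 2×2 all-ones block appears), so Σ_i C(r_i, 2) ≤ C(59, 2) = 1711. By convexity Σ_i C(r_i, 2) ≥ 70·C(z/70, 2) = z(z − 70)/(2·70), giving z² − 70z − 70·59·58 ≤ 0 and hence z ≤ (1/2)[70 + √(4900 + 4·239540)] = (1/2)[70 + √963060] ≈ (1/2)(70 + 981.3562) = 525.6781.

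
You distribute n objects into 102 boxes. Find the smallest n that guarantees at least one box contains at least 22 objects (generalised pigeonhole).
n = (22 − 1)·102 + 1 = 2143

By the generalised pigeonhole principle, to guarantee some box contains ≥ r objects we need more than (r − 1) · k objects total. Threshold: n = (r − 1) · k + 1. With r = 22 and k = 102: n = 21 · 102 + 1 = 2142 + 1 = 2143. For n = 2142 = 21 · 102, we can put exactly 21 objects in every box, avoiding 22 in any single one — so 2143 is tight.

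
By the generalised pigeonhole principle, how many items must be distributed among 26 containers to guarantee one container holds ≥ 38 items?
n = (38 − 1)·26 + 1 = 963

By the generalised pigeonhole principle, to guarantee some box contains ≥ r objects we need more than (r − 1) · k objects total. Threshold: n = (r − 1) · k + 1. With r = 38 and k = 26: n = 37 · 26 + 1 = 962 + 1 = 963. For n = 962 = 37 · 26, we can put exactly 37 objects in every box, avoiding 38 in any single one — so 963 is tight.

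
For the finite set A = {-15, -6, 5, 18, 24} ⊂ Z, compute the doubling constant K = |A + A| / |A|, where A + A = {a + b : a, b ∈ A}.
K = |A + A| / |A| = 15/5 = 3

Enumerate A + A = {a + b : a, b ∈ A}. With |A| = 5, there are |A|^2 = 25 ordered sum pairs; collecting distinct values, A + A = {-30, -21, -12, -10, -1, 3, 9, 10, 12, 18, 23, 29, 36, 42, 48}, so |A + A| = 15. Thus K = 15/5 = 3. For comparison, the minimum possible |A + A| over all 5-element sets is 2·5 − 1 = 9 (so min K = 9/5), attained only by arithmetic progressions.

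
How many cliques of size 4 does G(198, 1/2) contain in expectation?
E[# K_4] = C(198, 4) · (1/2)^C(4, 2) = 62117055 / 2^6 = 970578.984375

For each 4-subset S of vertices (there are C(198, 4) = 62117055 such S), let X_S = 1 if S induces a K_4 (all C(4, 2) = 6 edges present). Then P(X_S = 1) = (1/2)^6 = 1/64. By linearity of expectation, E[# K_4] = C(198, 4) · (1/2)^6 = 62117055 / 64 = 970578.984375.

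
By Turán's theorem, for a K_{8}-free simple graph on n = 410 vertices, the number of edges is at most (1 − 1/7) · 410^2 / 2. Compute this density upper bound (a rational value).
Turán density bound = (6/7) · 410^2/2 = 504300/7 ≈ 72042.8571

Turán's theorem: ex(n, K_{r+1}) is achieved by the complete r-partite Turán graph T(n, r) with parts as balanced as possible, and is at most (1 − 1/r) · n^2/2. For r = 7, n = 410: the density bound is (6/7) · 168100/2 = 504300/7 ≈ 72042.8571. The integer-valued extremum is e(T(410, 7)) = 72042, which is strictly less than the density bound 504300/7 since 7 ∤ 410 (the parts of T(410, 7) cannot all be equal).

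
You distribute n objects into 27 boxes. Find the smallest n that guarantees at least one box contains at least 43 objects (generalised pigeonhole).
n = (43 − 1)·27 + 1 = 1135

By the generalised pigeonhole principle, to guarantee some box contains ≥ r objects we need more than (r − 1) · k objects total. Threshold: n = (r − 1) · k + 1. With r = 43 and k = 27: n = 42 · 27 + 1 = 1134 + 1 = 1135. For n = 1134 = 42 · 27, we can put exactly 42 objects in every box, avoiding 43 in any single one — so 1135 is tight.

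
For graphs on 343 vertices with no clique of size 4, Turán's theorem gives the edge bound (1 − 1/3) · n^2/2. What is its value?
Turán density bound = (2/3) · 343^2/2 = 117649/3 ≈ 39216.3333

Turán's theorem: ex(n, K_{r+1}) is achieved by the complete r-partite Turán graph T(n, r) with parts as balanced as possible, and is at most (1 − 1/r) · n^2/2. For r = 3, n = 343: the density bound is (2/3) · 117649/2 = 117649/3 ≈ 39216.3333. The integer-valued extremum is e(T(343, 3)) = 39216, which is strictly less than the density bound 117649/3 since 3 ∤ 343 (the parts of T(343, 3) cannot all be equal).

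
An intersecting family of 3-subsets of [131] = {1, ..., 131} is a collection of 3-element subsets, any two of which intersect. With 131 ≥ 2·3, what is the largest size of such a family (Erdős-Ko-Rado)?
max |F| = C(130, 2) = 8385

Erdős-Ko-Rado (1961): when n ≥ 2k, max |F| = C(n−1, k−1). The bound is attained by the star {A : i ∈ A} for any fixed i ∈ [n]. Here C(131−1, 3−1) = C(130, 2) = 8385.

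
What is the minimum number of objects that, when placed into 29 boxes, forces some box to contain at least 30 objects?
n = (30 − 1)·29 + 1 = 842

By the generalised pigeonhole principle, to guarantee some box contains ≥ r objects we need more than (r − 1) · k objects total. Threshold: n = (r − 1) · k + 1. With r = 30 and k = 29: n = 29 · 29 + 1 = 841 + 1 = 842. For n = 841 = 29 · 29, we can put exactly 29 objects in every box, avoiding 30 in any single one — so 842 is tight.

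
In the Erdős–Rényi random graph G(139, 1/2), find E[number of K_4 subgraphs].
E[# K_4] = C(139, 4) · (1/2)^C(4, 2) = 14891626 / 2^6 = 7445813/32 = 232681.65625

For each 4-subset S of vertices (there are C(139, 4) = 14891626 such S), let X_S = 1 if S induces a K_4 (all C(4, 2) = 6 edges present). Then P(X_S = 1) = (1/2)^6 = 1/64. By linearity of expectation, E[# K_4] = C(139, 4) · (1/2)^6 = 14891626 / 64 = 7445813/32 = 232681.65625.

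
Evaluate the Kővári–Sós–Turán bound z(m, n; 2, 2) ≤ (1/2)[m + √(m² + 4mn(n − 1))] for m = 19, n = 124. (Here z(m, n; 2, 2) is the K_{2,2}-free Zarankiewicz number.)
z(19, 124; 2, 2) ≤ (1/2)[19 + √(19² + 4·19·124·123)] = (1/2)[19 + √1159513] = 547.9034

Kővári–Sós–Turán: let r_1, ..., r_19 be the row sums and z = Σ r_i the total number of 1s. Each pair of columns can share at most one row with both entries 1 (else a 2×2 all-ones block appears), so Σ_i C(r_i, 2) ≤ C(124, 2) = 7626. By convexity Σ_i C(r_i, 2) ≥ 19·C(z/19, 2) = z(z − 19)/(2·19), giving z² − 19z − 19·124·123 ≤ 0 and hence z ≤ (1/2)[19 + √(361 + 4·289788)] = (1/2)[19 + √1159513] ≈ (1/2)(19 + 1076.8069) = 547.9034.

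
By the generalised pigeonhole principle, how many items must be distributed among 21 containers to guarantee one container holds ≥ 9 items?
n = (9 − 1)·21 + 1 = 169

By the generalised pigeonhole principle, to guarantee some box contains ≥ r objects we need more than (r − 1) · k objects total. Threshold: n = (r − 1) · k + 1. With r = 9 and k = 21: n = 8 · 21 + 1 = 168 + 1 = 169. For n = 168 = 8 · 21, we can put exactly 8 objects in every box, avoiding 9 in any single one — so 169 is tight.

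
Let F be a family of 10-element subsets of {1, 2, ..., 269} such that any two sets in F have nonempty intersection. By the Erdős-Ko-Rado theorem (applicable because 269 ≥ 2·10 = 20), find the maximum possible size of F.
max |F| = C(268, 9) = 17158738478358620

The Erdős-Ko-Rado theorem states: for n ≥ 2k, an intersecting family of k-subsets of an n-element set has size at most C(n − 1, k − 1), with equality for 'star' families {A ⊆ [n] : |A| = k, i ∈ A} (fix an element i). For n = 269, k = 10: C(268, 9) = 17158738478358620.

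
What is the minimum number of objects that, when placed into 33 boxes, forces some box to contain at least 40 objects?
n = (40 − 1)·33 + 1 = 1288

By the generalised pigeonhole principle, to guarantee some box contains ≥ r objects we need more than (r − 1) · k objects total. Threshold: n = (r − 1) · k + 1. With r = 40 and k = 33: n = 39 · 33 + 1 = 1287 + 1 = 1288. For n = 1287 = 39 · 33, we can put exactly 39 objects in every box, avoiding 40 in any single one — so 1288 is tight.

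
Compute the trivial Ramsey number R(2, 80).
R(2, 80) = 80

R(2, k) = k for all k ≥ 2: in a 2-colouring of K_k, either some edge is red (a red K_2) or all edges are blue (a blue K_k). And K_{79} coloured all-blue has no blue K_80, so R(2, 80) > 79. Hence R(2, 80) = 80.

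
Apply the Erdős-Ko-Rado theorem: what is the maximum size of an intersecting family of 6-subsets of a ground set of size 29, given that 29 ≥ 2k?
max |F| = C(28, 5) = 98280

Erdős-Ko-Rado (1961): when n ≥ 2k, max |F| = C(n−1, k−1). The bound is attained by the star {A : i ∈ A} for any fixed i ∈ [n]. Here C(29−1, 6−1) = C(28, 5) = 98280.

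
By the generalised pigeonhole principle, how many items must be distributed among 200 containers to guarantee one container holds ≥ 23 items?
n = (23 − 1)·200 + 1 = 4401

By the generalised pigeonhole principle, to guarantee some box contains ≥ r objects we need more than (r − 1) · k objects total. Threshold: n = (r − 1) · k + 1. With r = 23 and k = 200: n = 22 · 200 + 1 = 4400 + 1 = 4401. For n = 4400 = 22 · 200, we can put exactly 22 objects in every box, avoiding 23 in any single one — so 4401 is tight.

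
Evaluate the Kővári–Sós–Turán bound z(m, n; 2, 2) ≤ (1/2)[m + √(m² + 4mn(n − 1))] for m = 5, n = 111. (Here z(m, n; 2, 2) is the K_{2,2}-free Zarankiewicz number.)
z(5, 111; 2, 2) ≤ (1/2)[5 + √(5² + 4·5·111·110)] = (1/2)[5 + √244225] = 249.5956

Kővári–Sós–Turán: let r_1, ..., r_5 be the row sums and z = Σ r_i the total number of 1s. Each pair of columns can share at most one row with both entries 1 (else a 2×2 all-ones block appears), so Σ_i C(r_i, 2) ≤ C(111, 2) = 6105. By convexity Σ_i C(r_i, 2) ≥ 5·C(z/5, 2) = z(z − 5)/(2·5), giving z² − 5z − 5·111·110 ≤ 0 and hence z ≤ (1/2)[5 + √(25 + 4·61050)] = (1/2)[5 + √244225] ≈ (1/2)(5 + 494.1913) = 249.5956.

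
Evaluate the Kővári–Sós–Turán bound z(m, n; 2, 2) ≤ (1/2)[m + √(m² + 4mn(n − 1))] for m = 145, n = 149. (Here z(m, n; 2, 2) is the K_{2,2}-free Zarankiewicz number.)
z(145, 149; 2, 2) ≤ (1/2)[145 + √(145² + 4·145·149·148)] = (1/2)[145 + √12811185] = 1862.1358

Kővári–Sós–Turán: let r_1, ..., r_145 be the row sums and z = Σ r_i the total number of 1s. Each pair of columns can share at most one row with both entries 1 (else a 2×2 all-ones block appears), so Σ_i C(r_i, 2) ≤ C(149, 2) = 11026. By convexity Σ_i C(r_i, 2) ≥ 145·C(z/145, 2) = z(z − 145)/(2·145), giving z² − 145z − 145·149·148 ≤ 0 and hence z ≤ (1/2)[145 + √(21025 + 4·3197540)] = (1/2)[145 + √12811185] ≈ (1/2)(145 + 3579.2716) = 1862.1358.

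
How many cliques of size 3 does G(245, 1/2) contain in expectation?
E[# K_3] = C(245, 3) · (1/2)^C(3, 2) = 2421090 / 2^3 = 1210545/4 = 302636.25

For each 3-subset S of vertices (there are C(245, 3) = 2421090 such S), let X_S = 1 if S induces a K_3 (all C(3, 2) = 3 edges present). Then P(X_S = 1) = (1/2)^3 = 1/8. By linearity of expectation, E[# K_3] = C(245, 3) · (1/2)^3 = 2421090 / 8 = 1210545/4 = 302636.25.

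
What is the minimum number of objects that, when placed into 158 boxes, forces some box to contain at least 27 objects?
n = (27 − 1)·158 + 1 = 4109

By the generalised pigeonhole principle, to guarantee some box contains ≥ r objects we need more than (r − 1) · k objects total. Threshold: n = (r − 1) · k + 1. With r = 27 and k = 158: n = 26 · 158 + 1 = 4108 + 1 = 4109. For n = 4108 = 26 · 158, we can put exactly 26 objects in every box, avoiding 27 in any single one — so 4109 is tight.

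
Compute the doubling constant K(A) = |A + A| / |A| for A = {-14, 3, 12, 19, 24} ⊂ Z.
K = |A + A| / |A| = 15/5 = 3

Enumerate A + A = {a + b : a, b ∈ A}. With |A| = 5, there are |A|^2 = 25 ordered sum pairs; collecting distinct values, A + A = {-28, -11, -2, 5, 6, 10, 15, 22, 24, 27, 31, 36, 38, 43, 48}, so |A + A| = 15. Thus K = 15/5 = 3. For comparison, the minimum possible |A + A| over all 5-element sets is 2·5 − 1 = 9 (so min K = 9/5), attained only by arithmetic progressions.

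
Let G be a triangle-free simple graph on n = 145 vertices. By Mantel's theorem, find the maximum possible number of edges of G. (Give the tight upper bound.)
ex(145, K_3) = ⌊145^2/4⌋ = 5256

Mantel (1907): a triangle-free graph on n vertices has at most ⌊n^2/4⌋ edges, with equality for the complete bipartite graph K_{⌊n/2⌋, ⌈n/2⌉}. For n = 145: ⌊145^2/4⌋ = ⌊21025/4⌋ = 5256. The extremal graph is K_{72, 73}, which has 72·73 = 5256 edges.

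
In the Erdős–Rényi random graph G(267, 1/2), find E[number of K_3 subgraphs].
E[# K_3] = C(267, 3) · (1/2)^C(3, 2) = 3136805 / 2^3 = 392100.625

For each 3-subset S of vertices (there are C(267, 3) = 3136805 such S), let X_S = 1 if S induces a K_3 (all C(3, 2) = 3 edges present). Then P(X_S = 1) = (1/2)^3 = 1/8. By linearity of expectation, E[# K_3] = C(267, 3) · (1/2)^3 = 3136805 / 8 = 392100.625.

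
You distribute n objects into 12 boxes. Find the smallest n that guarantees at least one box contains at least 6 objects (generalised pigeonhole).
n = (6 − 1)·12 + 1 = 61

By the generalised pigeonhole principle, to guarantee some box contains ≥ r objects we need more than (r − 1) · k objects total. Threshold: n = (r − 1) · k + 1. With r = 6 and k = 12: n = 5 · 12 + 1 = 60 + 1 = 61. For n = 60 = 5 · 12, we can put exactly 5 objects in every box, avoiding 6 in any single one — so 61 is tight.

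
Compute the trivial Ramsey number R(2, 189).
R(2, 189) = 189

R(2, k) = k for all k ≥ 2: in a 2-colouring of K_k, either some edge is red (a red K_2) or all edges are blue (a blue K_k). And K_{188} coloured all-blue has no blue K_189, so R(2, 189) > 188. Hence R(2, 189) = 189.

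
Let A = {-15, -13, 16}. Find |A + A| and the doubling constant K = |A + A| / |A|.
K = |A + A| / |A| = 6/3 = 2

Enumerate A + A = {a + b : a, b ∈ A}. With |A| = 3, there are |A|^2 = 9 ordered sum pairs; collecting distinct values, A + A = {-30, -28, -26, 1, 3, 32}, so |A + A| = 6. Thus K = 6/3 = 2. For comparison, the minimum possible |A + A| over all 3-element sets is 2·3 − 1 = 5 (so min K = 5/3), attained only by arithmetic progressions.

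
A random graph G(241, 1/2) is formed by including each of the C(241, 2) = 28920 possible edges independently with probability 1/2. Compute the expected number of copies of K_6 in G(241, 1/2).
E[# K_6] = C(241, 6) · (1/2)^C(6, 2) = 255582429928 / 2^15 = 31947803741/4096 ≈ 7799756.772705

For each 6-subset S of vertices (there are C(241, 6) = 255582429928 such S), let X_S = 1 if S induces a K_6 (all C(6, 2) = 15 edges present). Then P(X_S = 1) = (1/2)^15 = 1/32768. By linearity of expectation, E[# K_6] = C(241, 6) · (1/2)^15 = 255582429928 / 32768 = 31947803741/4096 ≈ 7799756.772705.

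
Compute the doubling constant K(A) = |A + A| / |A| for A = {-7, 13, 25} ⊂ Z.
K = |A + A| / |A| = 6/3 = 2

Enumerate A + A = {a + b : a, b ∈ A}. With |A| = 3, there are |A|^2 = 9 ordered sum pairs; collecting distinct values, A + A = {-14, 6, 18, 26, 38, 50}, so |A + A| = 6. Thus K = 6/3 = 2. For comparison, the minimum possible |A + A| over all 3-element sets is 2·3 − 1 = 5 (so min K = 5/3), attained only by arithmetic progressions.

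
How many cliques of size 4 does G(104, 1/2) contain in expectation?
E[# K_4] = C(104, 4) · (1/2)^C(4, 2) = 4598126 / 2^6 = 2299063/32 = 71845.71875

For each 4-subset S of vertices (there are C(104, 4) = 4598126 such S), let X_S = 1 if S induces a K_4 (all C(4, 2) = 6 edges present). Then P(X_S = 1) = (1/2)^6 = 1/64. By linearity of expectation, E[# K_4] = C(104, 4) · (1/2)^6 = 4598126 / 64 = 2299063/32 = 71845.71875.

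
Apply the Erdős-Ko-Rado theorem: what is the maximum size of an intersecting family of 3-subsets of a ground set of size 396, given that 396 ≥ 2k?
max |F| = C(395, 2) = 77815

The Erdős-Ko-Rado theorem states: for n ≥ 2k, an intersecting family of k-subsets of an n-element set has size at most C(n − 1, k − 1), with equality for 'star' families {A ⊆ [n] : |A| = k, i ∈ A} (fix an element i). For n = 396, k = 3: C(395, 2) = 77815.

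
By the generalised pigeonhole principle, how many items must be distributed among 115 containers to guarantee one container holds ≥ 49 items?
n = (49 − 1)·115 + 1 = 5521

By the generalised pigeonhole principle, to guarantee some box contains ≥ r objects we need more than (r − 1) · k objects total. Threshold: n = (r − 1) · k + 1. With r = 49 and k = 115: n = 48 · 115 + 1 = 5520 + 1 = 5521. For n = 5520 = 48 · 115, we can put exactly 48 objects in every box, avoiding 49 in any single one — so 5521 is tight.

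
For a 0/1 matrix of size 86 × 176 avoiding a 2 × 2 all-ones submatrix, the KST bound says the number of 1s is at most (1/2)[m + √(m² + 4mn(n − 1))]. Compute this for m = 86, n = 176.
z(86, 176; 2, 2) ≤ (1/2)[86 + √(86² + 4·86·176·175)] = (1/2)[86 + √10602596] = 1671.0814

Kővári–Sós–Turán: let r_1, ..., r_86 be the row sums and z = Σ r_i the total number of 1s. Each pair of columns can share at most one row with both entries 1 (else a 2×2 all-ones block appears), so Σ_i C(r_i, 2) ≤ C(176, 2) = 15400. By convexity Σ_i C(r_i, 2) ≥ 86·C(z/86, 2) = z(z − 86)/(2·86), giving z² − 86z − 86·176·175 ≤ 0 and hence z ≤ (1/2)[86 + √(7396 + 4·2648800)] = (1/2)[86 + √10602596] ≈ (1/2)(86 + 3256.1628) = 1671.0814.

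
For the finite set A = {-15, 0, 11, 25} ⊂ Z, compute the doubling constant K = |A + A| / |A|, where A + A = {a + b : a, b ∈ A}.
K = |A + A| / |A| = 10/4 = 5/2

Enumerate A + A = {a + b : a, b ∈ A}. With |A| = 4, there are |A|^2 = 16 ordered sum pairs; collecting distinct values, A + A = {-30, -15, -4, 0, 10, 11, 22, 25, 36, 50}, so |A + A| = 10. Thus K = 10/4 = 5/2. For comparison, the minimum possible |A + A| over all 4-element sets is 2·4 − 1 = 7 (so min K = 7/4), attained only by arithmetic progressions.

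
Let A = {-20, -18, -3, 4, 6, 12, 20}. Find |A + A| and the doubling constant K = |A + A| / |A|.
K = |A + A| / |A| = 25/7

Enumerate A + A = {a + b : a, b ∈ A}. With |A| = 7, there are |A|^2 = 49 ordered sum pairs; collecting distinct values, A + A = {-40, -38, -36, -23, -21, -16, -14, -12, -8, -6, 0, 1, 2, 3, 8, 9, 10, 12, 16, 17, 18, 24, 26, 32, 40}, so |A + A| = 25. Thus K = 25/7. For comparison, the minimum possible |A + A| over all 7-element sets is 2·7 − 1 = 13 (so min K = 13/7), attained only by arithmetic progressions.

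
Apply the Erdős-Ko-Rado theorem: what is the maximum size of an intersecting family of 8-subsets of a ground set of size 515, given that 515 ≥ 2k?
max |F| = C(514, 7) = 1805063479276032

Erdős-Ko-Rado (1961): when n ≥ 2k, max |F| = C(n−1, k−1). The bound is attained by the star {A : i ∈ A} for any fixed i ∈ [n]. Here C(515−1, 8−1) = C(514, 7) = 1805063479276032.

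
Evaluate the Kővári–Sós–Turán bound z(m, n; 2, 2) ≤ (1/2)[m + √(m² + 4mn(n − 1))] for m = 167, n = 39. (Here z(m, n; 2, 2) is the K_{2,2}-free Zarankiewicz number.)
z(167, 39; 2, 2) ≤ (1/2)[167 + √(167² + 4·167·39·38)] = (1/2)[167 + √1017865] = 587.9465

Kővári–Sós–Turán: let r_1, ..., r_167 be the row sums and z = Σ r_i the total number of 1s. Each pair of columns can share at most one row with both entries 1 (else a 2×2 all-ones block appears), so Σ_i C(r_i, 2) ≤ C(39, 2) = 741. By convexity Σ_i C(r_i, 2) ≥ 167·C(z/167, 2) = z(z − 167)/(2·167), giving z² − 167z − 167·39·38 ≤ 0 and hence z ≤ (1/2)[167 + √(27889 + 4·247494)] = (1/2)[167 + √1017865] ≈ (1/2)(167 + 1008.893) = 587.9465.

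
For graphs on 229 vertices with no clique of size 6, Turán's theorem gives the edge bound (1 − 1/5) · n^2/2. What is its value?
Turán density bound = (4/5) · 229^2/2 = 104882/5 ≈ 20976.4

Turán's theorem: ex(n, K_{r+1}) is achieved by the complete r-partite Turán graph T(n, r) with parts as balanced as possible, and is at most (1 − 1/r) · n^2/2. For r = 5, n = 229: the density bound is (4/5) · 52441/2 = 104882/5 ≈ 20976.4. The integer-valued extremum is e(T(229, 5)) = 20976, which is strictly less than the density bound 104882/5 since 5 ∤ 229 (the parts of T(229, 5) cannot all be equal).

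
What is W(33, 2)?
W(33, 2) = 33 + 1 = 34

A 2-term AP is any pair of integers, so a monochromatic 2-AP exists iff some colour is used at least twice. With 33 colours, the colouring i ↦ i on {1, ..., 33} uses each colour once, avoiding any monochromatic pair, so W(33, 2) > 33. For {1, ..., 34}, pigeonhole forces two integers of the same colour, which form a monochromatic 2-AP. Hence W(33, 2) = 34.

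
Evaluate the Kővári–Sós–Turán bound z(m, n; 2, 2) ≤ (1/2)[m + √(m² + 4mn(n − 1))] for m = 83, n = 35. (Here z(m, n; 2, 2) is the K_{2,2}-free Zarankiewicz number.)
z(83, 35; 2, 2) ≤ (1/2)[83 + √(83² + 4·83·35·34)] = (1/2)[83 + √401969] = 358.5051

Kővári–Sós–Turán: let r_1, ..., r_83 be the row sums and z = Σ r_i the total number of 1s. Each pair of columns can share at most one row with both entries 1 (else a 2×2 all-ones block appears), so Σ_i C(r_i, 2) ≤ C(35, 2) = 595. By convexity Σ_i C(r_i, 2) ≥ 83·C(z/83, 2) = z(z − 83)/(2·83), giving z² − 83z − 83·35·34 ≤ 0 and hence z ≤ (1/2)[83 + √(6889 + 4·98770)] = (1/2)[83 + √401969] ≈ (1/2)(83 + 634.0103) = 358.5051.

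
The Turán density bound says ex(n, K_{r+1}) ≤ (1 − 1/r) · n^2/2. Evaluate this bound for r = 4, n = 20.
Turán density bound = (3/4) · 20^2/2 = 150

Turán's theorem: ex(n, K_{r+1}) is achieved by the complete r-partite Turán graph T(n, r) with parts as balanced as possible, and is at most (1 − 1/r) · n^2/2. For r = 4, n = 20: the density bound is (3/4) · 400/2 = 150. Since 4 ∣ 20, the Turán graph T(20, 4) has parts of equal size 5, and its edge count e(T(20, 4)) = 150 attains the density bound exactly.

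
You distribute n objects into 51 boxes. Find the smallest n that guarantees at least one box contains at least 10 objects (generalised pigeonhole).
n = (10 − 1)·51 + 1 = 460

By the generalised pigeonhole principle, to guarantee some box contains ≥ r objects we need more than (r − 1) · k objects total. Threshold: n = (r − 1) · k + 1. With r = 10 and k = 51: n = 9 · 51 + 1 = 459 + 1 = 460. For n = 459 = 9 · 51, we can put exactly 9 objects in every box, avoiding 10 in any single one — so 460 is tight.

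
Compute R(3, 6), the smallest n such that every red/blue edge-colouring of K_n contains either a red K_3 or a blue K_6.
R(3, 6) = 18

Lower bound: an explicit 2-colouring of K_{17} (typically a Paley-type or other structured construction) avoids a red K_3 and a blue K_6, showing R(3, 6) > 17.
Upper bound: the simple Erdős–Szekeres recurrence only gives R(3, 6) ≤ 20; the tight bound R(3, 6) ≤ 18 requires a sharper case analysis (or computer search) of 2-colourings of K_{18}.
Hence R(3, 6) = 18.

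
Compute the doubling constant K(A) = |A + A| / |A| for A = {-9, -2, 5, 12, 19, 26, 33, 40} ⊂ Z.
K = |A + A| / |A| = 15/8

Enumerate A + A = {a + b : a, b ∈ A}. With |A| = 8, there are |A|^2 = 64 ordered sum pairs; collecting distinct values, A + A = {-18, -11, -4, 3, 10, 17, 24, 31, 38, 45, 52, 59, 66, 73, 80}, so |A + A| = 15. Thus K = 15/8. Here |A + A| = 2|A| − 1 = 15, the minimum possible — so K = 15/8 is minimal, which holds iff A is an arithmetic progression.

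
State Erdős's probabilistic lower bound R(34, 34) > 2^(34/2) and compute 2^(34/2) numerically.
2^(34/2) = 131072; so R(34, 34) > 131072

Colour each edge of K_n uniformly at random with red/blue. The expected number of monochromatic K_34 is C(n, 34) · 2 · 2^(−C(34,2)). If C(n, 34) · 2^(1 − C(34,2)) < 1, then with positive probability no monochromatic K_34 exists, so R(34, 34) > n. The standard estimate C(n, 34) ≤ n^34/34! shows this inequality holds whenever n ≤ 2^(34/2) (since 34! · 2^(C(34,2) − 1) > 2^(34^2/2) ≥ n^34). Hence R(34, 34) > 2^(34/2) = 131072.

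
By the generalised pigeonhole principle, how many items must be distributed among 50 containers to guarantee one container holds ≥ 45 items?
n = (45 − 1)·50 + 1 = 2201

By the generalised pigeonhole principle, to guarantee some box contains ≥ r objects we need more than (r − 1) · k objects total. Threshold: n = (r − 1) · k + 1. With r = 45 and k = 50: n = 44 · 50 + 1 = 2200 + 1 = 2201. For n = 2200 = 44 · 50, we can put exactly 44 objects in every box, avoiding 45 in any single one — so 2201 is tight.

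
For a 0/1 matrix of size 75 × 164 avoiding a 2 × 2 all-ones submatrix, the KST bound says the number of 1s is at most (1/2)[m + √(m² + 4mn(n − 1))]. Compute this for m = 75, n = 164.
z(75, 164; 2, 2) ≤ (1/2)[75 + √(75² + 4·75·164·163)] = (1/2)[75 + √8025225] = 1453.9414

Kővári–Sós–Turán: let r_1, ..., r_75 be the row sums and z = Σ r_i the total number of 1s. Each pair of columns can share at most one row with both entries 1 (else a 2×2 all-ones block appears), so Σ_i C(r_i, 2) ≤ C(164, 2) = 13366. By convexity Σ_i C(r_i, 2) ≥ 75·C(z/75, 2) = z(z − 75)/(2·75), giving z² − 75z − 75·164·163 ≤ 0 and hence z ≤ (1/2)[75 + √(5625 + 4·2004900)] = (1/2)[75 + √8025225] ≈ (1/2)(75 + 2832.8828) = 1453.9414.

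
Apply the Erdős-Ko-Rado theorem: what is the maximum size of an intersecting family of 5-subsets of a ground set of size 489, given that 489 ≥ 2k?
max |F| = C(488, 4) = 2334078990

The Erdős-Ko-Rado theorem states: for n ≥ 2k, an intersecting family of k-subsets of an n-element set has size at most C(n − 1, k − 1), with equality for 'star' families {A ⊆ [n] : |A| = k, i ∈ A} (fix an element i). For n = 489, k = 5: C(488, 4) = 2334078990.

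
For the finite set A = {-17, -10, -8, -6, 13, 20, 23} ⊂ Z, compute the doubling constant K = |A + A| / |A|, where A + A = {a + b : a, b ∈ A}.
K = |A + A| / |A| = 26/7

Enumerate A + A = {a + b : a, b ∈ A}. With |A| = 7, there are |A|^2 = 49 ordered sum pairs; collecting distinct values, A + A = {-34, -27, -25, -23, -20, -18, -16, -14, -12, -4, 3, 5, 6, 7, 10, 12, 13, 14, 15, 17, 26, 33, 36, 40, 43, 46}, so |A + A| = 26. Thus K = 26/7. For comparison, the minimum possible |A + A| over all 7-element sets is 2·7 − 1 = 13 (so min K = 13/7), attained only by arithmetic progressions.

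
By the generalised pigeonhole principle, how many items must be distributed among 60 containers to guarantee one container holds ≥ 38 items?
n = (38 − 1)·60 + 1 = 2221

By the generalised pigeonhole principle, to guarantee some box contains ≥ r objects we need more than (r − 1) · k objects total. Threshold: n = (r − 1) · k + 1. With r = 38 and k = 60: n = 37 · 60 + 1 = 2220 + 1 = 2221. For n = 2220 = 37 · 60, we can put exactly 37 objects in every box, avoiding 38 in any single one — so 2221 is tight.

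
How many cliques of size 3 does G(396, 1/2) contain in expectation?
E[# K_3] = C(396, 3) · (1/2)^C(3, 2) = 10271580 / 2^3 = 2567895/2 = 1283947.5

For each 3-subset S of vertices (there are C(396, 3) = 10271580 such S), let X_S = 1 if S induces a K_3 (all C(3, 2) = 3 edges present). Then P(X_S = 1) = (1/2)^3 = 1/8. By linearity of expectation, E[# K_3] = C(396, 3) · (1/2)^3 = 10271580 / 8 = 2567895/2 = 1283947.5.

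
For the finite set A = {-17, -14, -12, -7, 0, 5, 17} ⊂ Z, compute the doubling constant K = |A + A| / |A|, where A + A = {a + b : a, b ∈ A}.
K = |A + A| / |A| = 21/7 = 3

Enumerate A + A = {a + b : a, b ∈ A}. With |A| = 7, there are |A|^2 = 49 ordered sum pairs; collecting distinct values, A + A = {-34, -31, -29, -28, -26, -24, -21, -19, -17, -14, -12, -9, -7, -2, 0, 3, 5, 10, 17, 22, 34}, so |A + A| = 21. Thus K = 21/7 = 3. For comparison, the minimum possible |A + A| over all 7-element sets is 2·7 − 1 = 13 (so min K = 13/7), attained only by arithmetic progressions.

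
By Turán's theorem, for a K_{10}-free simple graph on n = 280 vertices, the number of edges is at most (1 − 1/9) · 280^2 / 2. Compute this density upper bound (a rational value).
Turán density bound = (8/9) · 280^2/2 = 313600/9 ≈ 34844.4444

Turán's theorem: ex(n, K_{r+1}) is achieved by the complete r-partite Turán graph T(n, r) with parts as balanced as possible, and is at most (1 − 1/r) · n^2/2. For r = 9, n = 280: the density bound is (8/9) · 78400/2 = 313600/9 ≈ 34844.4444. The integer-valued extremum is e(T(280, 9)) = 34844, which is strictly less than the density bound 313600/9 since 9 ∤ 280 (the parts of T(280, 9) cannot all be equal).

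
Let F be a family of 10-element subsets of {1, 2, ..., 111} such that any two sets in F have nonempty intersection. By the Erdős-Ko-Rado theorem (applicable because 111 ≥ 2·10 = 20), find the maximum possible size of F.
max |F| = C(110, 9) = 4643330358810

Erdős-Ko-Rado (1961): when n ≥ 2k, max |F| = C(n−1, k−1). The bound is attained by the star {A : i ∈ A} for any fixed i ∈ [n]. Here C(111−1, 10−1) = C(110, 9) = 4643330358810.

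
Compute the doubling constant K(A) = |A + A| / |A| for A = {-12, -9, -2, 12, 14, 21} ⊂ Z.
K = |A + A| / |A| = 20/6 = 10/3

Enumerate A + A = {a + b : a, b ∈ A}. With |A| = 6, there are |A|^2 = 36 ordered sum pairs; collecting distinct values, A + A = {-24, -21, -18, -14, -11, -4, 0, 2, 3, 5, 9, 10, 12, 19, 24, 26, 28, 33, 35, 42}, so |A + A| = 20. Thus K = 20/6 = 10/3. For comparison, the minimum possible |A + A| over all 6-element sets is 2·6 − 1 = 11 (so min K = 11/6), attained only by arithmetic progressions.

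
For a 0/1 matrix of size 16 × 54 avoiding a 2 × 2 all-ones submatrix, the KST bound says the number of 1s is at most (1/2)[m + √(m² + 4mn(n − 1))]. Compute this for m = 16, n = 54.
z(16, 54; 2, 2) ≤ (1/2)[16 + √(16² + 4·16·54·53)] = (1/2)[16 + √183424] = 222.1401

Kővári–Sós–Turán: let r_1, ..., r_16 be the row sums and z = Σ r_i the total number of 1s. Each pair of columns can share at most one row with both entries 1 (else a 2×2 all-ones block appears), so Σ_i C(r_i, 2) ≤ C(54, 2) = 1431. By convexity Σ_i C(r_i, 2) ≥ 16·C(z/16, 2) = z(z − 16)/(2·16), giving z² − 16z − 16·54·53 ≤ 0 and hence z ≤ (1/2)[16 + √(256 + 4·45792)] = (1/2)[16 + √183424] ≈ (1/2)(16 + 428.2803) = 222.1401.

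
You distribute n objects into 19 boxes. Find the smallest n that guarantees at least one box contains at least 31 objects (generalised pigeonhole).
n = (31 − 1)·19 + 1 = 571

By the generalised pigeonhole principle, to guarantee some box contains ≥ r objects we need more than (r − 1) · k objects total. Threshold: n = (r − 1) · k + 1. With r = 31 and k = 19: n = 30 · 19 + 1 = 570 + 1 = 571. For n = 570 = 30 · 19, we can put exactly 30 objects in every box, avoiding 31 in any single one — so 571 is tight.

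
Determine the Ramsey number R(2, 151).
R(2, 151) = 151

R(2, k) = k for all k ≥ 2: in a 2-colouring of K_k, either some edge is red (a red K_2) or all edges are blue (a blue K_k). And K_{150} coloured all-blue has no blue K_151, so R(2, 151) > 150. Hence R(2, 151) = 151.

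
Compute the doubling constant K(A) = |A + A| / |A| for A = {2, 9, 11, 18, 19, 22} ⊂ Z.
K = |A + A| / |A| = 20/6 = 10/3

Enumerate A + A = {a + b : a, b ∈ A}. With |A| = 6, there are |A|^2 = 36 ordered sum pairs; collecting distinct values, A + A = {4, 11, 13, 18, 20, 21, 22, 24, 27, 28, 29, 30, 31, 33, 36, 37, 38, 40, 41, 44}, so |A + A| = 20. Thus K = 20/6 = 10/3. For comparison, the minimum possible |A + A| over all 6-element sets is 2·6 − 1 = 11 (so min K = 11/6), attained only by arithmetic progressions.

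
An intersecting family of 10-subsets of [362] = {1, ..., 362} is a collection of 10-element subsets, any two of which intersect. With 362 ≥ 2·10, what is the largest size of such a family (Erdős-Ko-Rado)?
max |F| = C(361, 9) = 259506762462987205

The Erdős-Ko-Rado theorem states: for n ≥ 2k, an intersecting family of k-subsets of an n-element set has size at most C(n − 1, k − 1), with equality for 'star' families {A ⊆ [n] : |A| = k, i ∈ A} (fix an element i). For n = 362, k = 10: C(361, 9) = 259506762462987205.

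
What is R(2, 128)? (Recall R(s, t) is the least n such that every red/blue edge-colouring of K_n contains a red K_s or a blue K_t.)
R(2, 128) = 128

R(2, k) = k for all k ≥ 2: in a 2-colouring of K_k, either some edge is red (a red K_2) or all edges are blue (a blue K_k). And K_{127} coloured all-blue has no blue K_128, so R(2, 128) > 127. Hence R(2, 128) = 128.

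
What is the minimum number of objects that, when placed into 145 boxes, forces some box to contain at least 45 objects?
n = (45 − 1)·145 + 1 = 6381

By the generalised pigeonhole principle, to guarantee some box contains ≥ r objects we need more than (r − 1) · k objects total. Threshold: n = (r − 1) · k + 1. With r = 45 and k = 145: n = 44 · 145 + 1 = 6380 + 1 = 6381. For n = 6380 = 44 · 145, we can put exactly 44 objects in every box, avoiding 45 in any single one — so 6381 is tight.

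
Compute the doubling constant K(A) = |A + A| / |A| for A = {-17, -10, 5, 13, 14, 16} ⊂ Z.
K = |A + A| / |A| = 21/6 = 7/2

Enumerate A + A = {a + b : a, b ∈ A}. With |A| = 6, there are |A|^2 = 36 ordered sum pairs; collecting distinct values, A + A = {-34, -27, -20, -12, -5, -4, -3, -1, 3, 4, 6, 10, 18, 19, 21, 26, 27, 28, 29, 30, 32}, so |A + A| = 21. Thus K = 21/6 = 7/2. For comparison, the minimum possible |A + A| over all 6-element sets is 2·6 − 1 = 11 (so min K = 11/6), attained only by arithmetic progressions.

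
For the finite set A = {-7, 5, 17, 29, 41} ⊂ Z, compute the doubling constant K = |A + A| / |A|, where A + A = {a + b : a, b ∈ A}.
K = |A + A| / |A| = 9/5

Enumerate A + A = {a + b : a, b ∈ A}. With |A| = 5, there are |A|^2 = 25 ordered sum pairs; collecting distinct values, A + A = {-14, -2, 10, 22, 34, 46, 58, 70, 82}, so |A + A| = 9. Thus K = 9/5. Here |A + A| = 2|A| − 1 = 9, the minimum possible — so K = 9/5 is minimal, which holds iff A is an arithmetic progression.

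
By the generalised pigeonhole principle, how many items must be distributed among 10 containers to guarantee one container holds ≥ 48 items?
n = (48 − 1)·10 + 1 = 471

By the generalised pigeonhole principle, to guarantee some box contains ≥ r objects we need more than (r − 1) · k objects total. Threshold: n = (r − 1) · k + 1. With r = 48 and k = 10: n = 47 · 10 + 1 = 470 + 1 = 471. For n = 470 = 47 · 10, we can put exactly 47 objects in every box, avoiding 48 in any single one — so 471 is tight.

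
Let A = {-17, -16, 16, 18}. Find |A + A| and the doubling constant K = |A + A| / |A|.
K = |A + A| / |A| = 10/4 = 5/2

Enumerate A + A = {a + b : a, b ∈ A}. With |A| = 4, there are |A|^2 = 16 ordered sum pairs; collecting distinct values, A + A = {-34, -33, -32, -1, 0, 1, 2, 32, 34, 36}, so |A + A| = 10. Thus K = 10/4 = 5/2. For comparison, the minimum possible |A + A| over all 4-element sets is 2·4 − 1 = 7 (so min K = 7/4), attained only by arithmetic progressions.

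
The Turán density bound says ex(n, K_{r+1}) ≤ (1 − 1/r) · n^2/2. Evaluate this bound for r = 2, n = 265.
Turán density bound = (1/2) · 265^2/2 = 70225/4 ≈ 17556.25

Turán's theorem: ex(n, K_{r+1}) is achieved by the complete r-partite Turán graph T(n, r) with parts as balanced as possible, and is at most (1 − 1/r) · n^2/2. For r = 2, n = 265: the density bound is (1/2) · 70225/2 = 70225/4 ≈ 17556.25. The integer-valued extremum is e(T(265, 2)) = 17556, which is strictly less than the density bound 70225/4 since 2 ∤ 265 (the parts of T(265, 2) cannot all be equal).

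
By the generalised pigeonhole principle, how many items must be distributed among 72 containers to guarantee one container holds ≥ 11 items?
n = (11 − 1)·72 + 1 = 721

By the generalised pigeonhole principle, to guarantee some box contains ≥ r objects we need more than (r − 1) · k objects total. Threshold: n = (r − 1) · k + 1. With r = 11 and k = 72: n = 10 · 72 + 1 = 720 + 1 = 721. For n = 720 = 10 · 72, we can put exactly 10 objects in every box, avoiding 11 in any single one — so 721 is tight.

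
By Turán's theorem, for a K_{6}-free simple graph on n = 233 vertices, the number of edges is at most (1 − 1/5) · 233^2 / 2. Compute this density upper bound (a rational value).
Turán density bound = (4/5) · 233^2/2 = 108578/5 ≈ 21715.6

Turán's theorem: ex(n, K_{r+1}) is achieved by the complete r-partite Turán graph T(n, r) with parts as balanced as possible, and is at most (1 − 1/r) · n^2/2. For r = 5, n = 233: the density bound is (4/5) · 54289/2 = 108578/5 ≈ 21715.6. The integer-valued extremum is e(T(233, 5)) = 21715, which is strictly less than the density bound 108578/5 since 5 ∤ 233 (the parts of T(233, 5) cannot all be equal).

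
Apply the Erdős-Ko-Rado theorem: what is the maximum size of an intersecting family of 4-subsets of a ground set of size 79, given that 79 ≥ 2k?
max |F| = C(78, 3) = 76076

The Erdős-Ko-Rado theorem states: for n ≥ 2k, an intersecting family of k-subsets of an n-element set has size at most C(n − 1, k − 1), with equality for 'star' families {A ⊆ [n] : |A| = k, i ∈ A} (fix an element i). For n = 79, k = 4: C(78, 3) = 76076.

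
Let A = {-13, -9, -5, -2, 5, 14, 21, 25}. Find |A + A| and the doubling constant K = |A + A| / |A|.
K = |A + A| / |A| = 30/8 = 15/4

Enumerate A + A = {a + b : a, b ∈ A}. With |A| = 8, there are |A|^2 = 64 ordered sum pairs; collecting distinct values, A + A = {-26, -22, -18, -15, -14, -11, -10, -8, -7, -4, 0, 1, 3, 5, 8, 9, 10, 12, 16, 19, 20, 23, 26, 28, 30, 35, 39, 42, 46, 50}, so |A + A| = 30. Thus K = 30/8 = 15/4. For comparison, the minimum possible |A + A| over all 8-element sets is 2·8 − 1 = 15 (so min K = 15/8), attained only by arithmetic progressions.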